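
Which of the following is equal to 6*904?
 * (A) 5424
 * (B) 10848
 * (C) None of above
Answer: A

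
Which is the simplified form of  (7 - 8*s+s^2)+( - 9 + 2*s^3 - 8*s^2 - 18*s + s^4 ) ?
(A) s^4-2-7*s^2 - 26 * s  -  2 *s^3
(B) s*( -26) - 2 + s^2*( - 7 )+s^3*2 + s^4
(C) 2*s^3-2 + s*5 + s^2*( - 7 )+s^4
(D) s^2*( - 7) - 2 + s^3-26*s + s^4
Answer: B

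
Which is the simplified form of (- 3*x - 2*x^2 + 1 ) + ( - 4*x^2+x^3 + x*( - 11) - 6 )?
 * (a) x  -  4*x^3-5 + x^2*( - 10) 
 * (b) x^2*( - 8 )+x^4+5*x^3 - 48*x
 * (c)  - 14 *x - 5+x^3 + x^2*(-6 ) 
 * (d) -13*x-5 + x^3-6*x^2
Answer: c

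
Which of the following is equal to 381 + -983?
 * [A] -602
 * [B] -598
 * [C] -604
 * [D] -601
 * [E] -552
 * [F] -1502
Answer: A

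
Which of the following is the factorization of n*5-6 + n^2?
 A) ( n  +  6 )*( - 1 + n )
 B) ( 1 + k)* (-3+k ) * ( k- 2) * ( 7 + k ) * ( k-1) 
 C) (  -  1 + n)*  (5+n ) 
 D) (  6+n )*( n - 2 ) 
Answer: A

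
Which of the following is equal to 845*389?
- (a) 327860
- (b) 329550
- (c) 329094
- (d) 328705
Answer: d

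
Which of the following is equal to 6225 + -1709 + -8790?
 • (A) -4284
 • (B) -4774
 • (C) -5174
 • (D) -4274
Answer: D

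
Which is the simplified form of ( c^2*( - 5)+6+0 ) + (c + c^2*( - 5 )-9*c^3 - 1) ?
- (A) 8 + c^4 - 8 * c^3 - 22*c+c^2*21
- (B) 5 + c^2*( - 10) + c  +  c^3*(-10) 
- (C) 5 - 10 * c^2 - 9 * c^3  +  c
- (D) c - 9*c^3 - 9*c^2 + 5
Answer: C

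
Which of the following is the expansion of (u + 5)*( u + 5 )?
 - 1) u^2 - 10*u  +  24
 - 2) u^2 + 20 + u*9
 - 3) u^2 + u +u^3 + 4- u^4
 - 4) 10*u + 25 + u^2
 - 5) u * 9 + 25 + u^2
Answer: 4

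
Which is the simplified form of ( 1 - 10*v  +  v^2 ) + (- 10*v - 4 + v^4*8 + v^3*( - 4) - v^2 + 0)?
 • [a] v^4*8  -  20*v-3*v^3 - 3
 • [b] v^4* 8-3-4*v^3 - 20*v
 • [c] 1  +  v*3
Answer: b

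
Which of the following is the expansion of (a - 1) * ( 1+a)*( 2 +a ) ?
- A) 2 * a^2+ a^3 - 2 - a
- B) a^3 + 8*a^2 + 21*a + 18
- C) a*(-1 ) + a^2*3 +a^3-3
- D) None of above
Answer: A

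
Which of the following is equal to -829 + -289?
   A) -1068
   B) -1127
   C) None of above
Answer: C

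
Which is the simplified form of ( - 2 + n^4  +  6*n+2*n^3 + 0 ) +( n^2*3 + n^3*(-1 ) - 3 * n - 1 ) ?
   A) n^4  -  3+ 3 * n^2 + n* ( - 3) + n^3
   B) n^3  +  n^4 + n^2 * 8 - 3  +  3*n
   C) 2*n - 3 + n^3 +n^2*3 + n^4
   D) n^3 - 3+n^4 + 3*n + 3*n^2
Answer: D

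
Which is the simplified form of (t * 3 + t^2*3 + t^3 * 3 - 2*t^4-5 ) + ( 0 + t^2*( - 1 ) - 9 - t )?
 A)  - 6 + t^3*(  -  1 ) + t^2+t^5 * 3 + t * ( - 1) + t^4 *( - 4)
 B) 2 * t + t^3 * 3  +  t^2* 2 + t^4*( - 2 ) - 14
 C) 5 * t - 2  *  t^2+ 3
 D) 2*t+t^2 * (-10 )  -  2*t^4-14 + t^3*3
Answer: B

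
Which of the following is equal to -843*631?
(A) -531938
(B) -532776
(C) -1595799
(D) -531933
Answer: D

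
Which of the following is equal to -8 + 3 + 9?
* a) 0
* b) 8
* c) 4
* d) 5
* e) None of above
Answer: c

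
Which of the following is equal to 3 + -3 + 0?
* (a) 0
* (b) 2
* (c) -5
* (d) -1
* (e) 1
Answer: a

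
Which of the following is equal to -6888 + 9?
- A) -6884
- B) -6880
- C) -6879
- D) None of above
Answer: C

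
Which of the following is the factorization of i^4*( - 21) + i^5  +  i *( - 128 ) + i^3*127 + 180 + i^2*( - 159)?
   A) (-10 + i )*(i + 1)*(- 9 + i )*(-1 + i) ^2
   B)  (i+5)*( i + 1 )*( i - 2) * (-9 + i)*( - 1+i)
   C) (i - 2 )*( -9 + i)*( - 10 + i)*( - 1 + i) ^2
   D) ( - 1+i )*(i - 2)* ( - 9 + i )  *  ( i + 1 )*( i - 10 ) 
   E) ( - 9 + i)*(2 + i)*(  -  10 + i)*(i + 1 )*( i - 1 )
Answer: D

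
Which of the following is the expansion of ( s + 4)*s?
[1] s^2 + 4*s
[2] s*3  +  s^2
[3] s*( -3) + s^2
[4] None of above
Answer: 1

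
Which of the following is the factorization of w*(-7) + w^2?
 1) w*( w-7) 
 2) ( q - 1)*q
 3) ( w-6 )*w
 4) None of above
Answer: 1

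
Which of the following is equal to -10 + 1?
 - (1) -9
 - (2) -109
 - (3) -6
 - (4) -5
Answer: 1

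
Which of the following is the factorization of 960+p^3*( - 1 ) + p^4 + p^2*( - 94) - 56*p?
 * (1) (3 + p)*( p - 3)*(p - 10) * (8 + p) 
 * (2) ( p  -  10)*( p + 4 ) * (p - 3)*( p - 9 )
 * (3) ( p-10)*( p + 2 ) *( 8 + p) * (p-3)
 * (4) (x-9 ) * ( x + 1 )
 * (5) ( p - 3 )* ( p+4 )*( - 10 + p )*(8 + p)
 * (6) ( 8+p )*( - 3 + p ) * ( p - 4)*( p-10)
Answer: 5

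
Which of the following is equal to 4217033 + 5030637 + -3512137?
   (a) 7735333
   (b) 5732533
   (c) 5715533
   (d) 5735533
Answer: d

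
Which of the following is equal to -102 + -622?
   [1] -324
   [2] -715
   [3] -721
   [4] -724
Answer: 4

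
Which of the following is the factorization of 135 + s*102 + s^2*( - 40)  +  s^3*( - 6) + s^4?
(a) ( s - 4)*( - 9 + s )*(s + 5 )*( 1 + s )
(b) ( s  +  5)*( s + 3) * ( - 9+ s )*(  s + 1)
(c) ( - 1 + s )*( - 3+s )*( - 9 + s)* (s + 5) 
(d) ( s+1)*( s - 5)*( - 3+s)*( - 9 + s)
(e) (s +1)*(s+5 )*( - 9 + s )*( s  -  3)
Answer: e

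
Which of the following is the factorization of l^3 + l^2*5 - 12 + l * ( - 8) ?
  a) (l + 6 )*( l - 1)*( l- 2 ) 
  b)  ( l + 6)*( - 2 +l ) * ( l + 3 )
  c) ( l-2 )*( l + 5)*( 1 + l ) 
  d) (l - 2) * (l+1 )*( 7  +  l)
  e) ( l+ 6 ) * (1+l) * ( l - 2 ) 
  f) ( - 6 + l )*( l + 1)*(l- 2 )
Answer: e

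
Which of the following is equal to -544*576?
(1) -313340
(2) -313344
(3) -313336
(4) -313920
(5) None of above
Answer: 2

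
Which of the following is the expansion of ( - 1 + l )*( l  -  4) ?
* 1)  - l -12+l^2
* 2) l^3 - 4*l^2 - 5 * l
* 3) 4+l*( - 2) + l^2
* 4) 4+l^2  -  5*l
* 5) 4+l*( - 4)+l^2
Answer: 4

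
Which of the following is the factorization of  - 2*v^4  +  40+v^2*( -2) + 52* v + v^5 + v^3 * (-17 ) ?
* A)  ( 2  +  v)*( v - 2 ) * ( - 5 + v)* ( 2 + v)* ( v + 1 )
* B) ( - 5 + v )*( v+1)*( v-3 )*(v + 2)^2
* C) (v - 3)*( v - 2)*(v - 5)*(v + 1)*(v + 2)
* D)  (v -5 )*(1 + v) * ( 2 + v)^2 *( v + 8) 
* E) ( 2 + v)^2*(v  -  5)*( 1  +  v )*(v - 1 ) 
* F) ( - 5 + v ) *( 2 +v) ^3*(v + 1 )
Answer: A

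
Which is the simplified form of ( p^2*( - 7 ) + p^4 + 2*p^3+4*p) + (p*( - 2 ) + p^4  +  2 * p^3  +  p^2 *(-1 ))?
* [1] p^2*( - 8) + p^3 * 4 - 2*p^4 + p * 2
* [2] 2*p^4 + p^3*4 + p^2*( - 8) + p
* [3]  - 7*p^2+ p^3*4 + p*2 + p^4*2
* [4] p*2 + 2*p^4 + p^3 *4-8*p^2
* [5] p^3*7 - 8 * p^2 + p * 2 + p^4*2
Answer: 4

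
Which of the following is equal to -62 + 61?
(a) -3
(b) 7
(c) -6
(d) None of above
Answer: d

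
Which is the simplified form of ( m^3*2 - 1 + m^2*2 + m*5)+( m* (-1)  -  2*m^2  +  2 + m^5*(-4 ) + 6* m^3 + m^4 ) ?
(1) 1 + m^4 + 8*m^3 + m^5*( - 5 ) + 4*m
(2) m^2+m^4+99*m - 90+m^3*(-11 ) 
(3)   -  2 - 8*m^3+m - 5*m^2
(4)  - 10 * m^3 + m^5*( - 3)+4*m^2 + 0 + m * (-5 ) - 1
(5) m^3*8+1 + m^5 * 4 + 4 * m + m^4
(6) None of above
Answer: 6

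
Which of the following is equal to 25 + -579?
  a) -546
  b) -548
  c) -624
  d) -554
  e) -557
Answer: d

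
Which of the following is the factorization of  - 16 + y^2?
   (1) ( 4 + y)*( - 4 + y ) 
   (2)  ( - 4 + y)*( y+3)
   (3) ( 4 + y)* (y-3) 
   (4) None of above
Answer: 1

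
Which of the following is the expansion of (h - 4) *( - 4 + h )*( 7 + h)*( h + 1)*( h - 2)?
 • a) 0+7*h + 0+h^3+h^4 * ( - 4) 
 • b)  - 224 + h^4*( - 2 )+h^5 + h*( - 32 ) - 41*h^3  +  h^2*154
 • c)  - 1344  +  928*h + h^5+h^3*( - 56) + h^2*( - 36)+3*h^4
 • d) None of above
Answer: b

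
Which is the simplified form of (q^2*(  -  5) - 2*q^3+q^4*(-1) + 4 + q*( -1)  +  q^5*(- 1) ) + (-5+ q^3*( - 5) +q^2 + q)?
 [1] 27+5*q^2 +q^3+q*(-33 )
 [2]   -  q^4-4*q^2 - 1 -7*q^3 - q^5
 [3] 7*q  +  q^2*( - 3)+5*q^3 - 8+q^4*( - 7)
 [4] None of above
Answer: 2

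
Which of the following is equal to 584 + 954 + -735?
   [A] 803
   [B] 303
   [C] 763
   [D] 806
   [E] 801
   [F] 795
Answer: A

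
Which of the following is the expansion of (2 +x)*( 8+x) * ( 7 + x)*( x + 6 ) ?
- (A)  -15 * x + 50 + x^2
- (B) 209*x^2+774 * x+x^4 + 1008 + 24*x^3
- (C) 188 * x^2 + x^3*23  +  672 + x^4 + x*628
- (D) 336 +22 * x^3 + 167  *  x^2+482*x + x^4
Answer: C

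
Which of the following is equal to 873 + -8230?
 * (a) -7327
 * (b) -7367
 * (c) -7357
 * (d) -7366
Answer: c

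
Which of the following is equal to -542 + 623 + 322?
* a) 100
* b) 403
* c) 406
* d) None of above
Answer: b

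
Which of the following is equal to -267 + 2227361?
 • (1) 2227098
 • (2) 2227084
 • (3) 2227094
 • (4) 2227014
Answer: 3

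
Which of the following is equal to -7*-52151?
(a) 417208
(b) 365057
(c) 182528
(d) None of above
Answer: b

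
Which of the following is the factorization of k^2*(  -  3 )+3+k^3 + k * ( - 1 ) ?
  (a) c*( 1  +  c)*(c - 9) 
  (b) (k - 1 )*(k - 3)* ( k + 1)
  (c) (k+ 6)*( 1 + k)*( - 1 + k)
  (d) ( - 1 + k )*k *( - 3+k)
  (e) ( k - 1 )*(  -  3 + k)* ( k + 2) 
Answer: b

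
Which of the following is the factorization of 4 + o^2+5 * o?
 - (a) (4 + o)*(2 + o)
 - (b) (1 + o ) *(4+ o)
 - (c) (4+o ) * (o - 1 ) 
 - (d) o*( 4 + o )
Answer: b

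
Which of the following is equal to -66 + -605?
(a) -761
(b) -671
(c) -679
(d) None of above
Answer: b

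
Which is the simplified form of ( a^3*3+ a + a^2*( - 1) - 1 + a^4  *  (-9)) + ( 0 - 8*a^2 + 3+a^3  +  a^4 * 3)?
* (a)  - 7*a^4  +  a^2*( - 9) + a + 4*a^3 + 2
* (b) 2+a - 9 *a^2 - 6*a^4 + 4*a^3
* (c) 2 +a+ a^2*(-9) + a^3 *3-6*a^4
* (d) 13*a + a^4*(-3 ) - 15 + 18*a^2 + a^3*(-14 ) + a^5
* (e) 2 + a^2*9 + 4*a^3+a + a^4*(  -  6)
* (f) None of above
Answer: b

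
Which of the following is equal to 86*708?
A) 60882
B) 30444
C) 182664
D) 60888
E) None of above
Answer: D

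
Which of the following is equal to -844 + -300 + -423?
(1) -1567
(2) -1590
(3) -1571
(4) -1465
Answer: 1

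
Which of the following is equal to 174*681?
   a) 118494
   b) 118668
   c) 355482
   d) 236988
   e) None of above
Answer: a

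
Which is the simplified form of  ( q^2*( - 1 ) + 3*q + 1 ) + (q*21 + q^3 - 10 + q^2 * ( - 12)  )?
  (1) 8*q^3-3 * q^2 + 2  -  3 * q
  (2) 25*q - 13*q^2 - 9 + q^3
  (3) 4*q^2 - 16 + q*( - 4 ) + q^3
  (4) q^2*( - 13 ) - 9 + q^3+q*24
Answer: 4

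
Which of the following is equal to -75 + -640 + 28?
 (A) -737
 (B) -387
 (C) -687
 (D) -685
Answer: C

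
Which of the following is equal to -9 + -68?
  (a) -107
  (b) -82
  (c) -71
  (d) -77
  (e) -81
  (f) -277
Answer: d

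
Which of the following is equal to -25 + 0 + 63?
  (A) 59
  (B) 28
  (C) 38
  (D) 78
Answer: C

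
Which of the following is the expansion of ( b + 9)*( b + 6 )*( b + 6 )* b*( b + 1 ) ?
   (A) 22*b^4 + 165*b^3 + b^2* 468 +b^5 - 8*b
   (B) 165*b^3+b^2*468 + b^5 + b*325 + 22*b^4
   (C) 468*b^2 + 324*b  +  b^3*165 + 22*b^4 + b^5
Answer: C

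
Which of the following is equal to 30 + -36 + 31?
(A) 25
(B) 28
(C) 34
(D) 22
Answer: A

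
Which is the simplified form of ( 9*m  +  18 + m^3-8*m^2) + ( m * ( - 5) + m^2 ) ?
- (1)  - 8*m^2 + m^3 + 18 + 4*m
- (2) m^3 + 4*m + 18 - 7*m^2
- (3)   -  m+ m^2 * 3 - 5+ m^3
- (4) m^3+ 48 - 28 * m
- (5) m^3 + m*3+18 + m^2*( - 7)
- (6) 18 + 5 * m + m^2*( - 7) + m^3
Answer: 2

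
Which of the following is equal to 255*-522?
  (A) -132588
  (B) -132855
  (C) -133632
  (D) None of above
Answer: D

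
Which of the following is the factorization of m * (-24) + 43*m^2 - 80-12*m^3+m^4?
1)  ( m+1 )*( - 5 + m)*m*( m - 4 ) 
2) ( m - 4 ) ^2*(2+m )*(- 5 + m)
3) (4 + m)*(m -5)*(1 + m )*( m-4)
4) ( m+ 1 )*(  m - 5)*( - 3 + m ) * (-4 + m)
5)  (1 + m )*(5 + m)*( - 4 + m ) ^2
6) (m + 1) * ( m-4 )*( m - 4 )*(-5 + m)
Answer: 6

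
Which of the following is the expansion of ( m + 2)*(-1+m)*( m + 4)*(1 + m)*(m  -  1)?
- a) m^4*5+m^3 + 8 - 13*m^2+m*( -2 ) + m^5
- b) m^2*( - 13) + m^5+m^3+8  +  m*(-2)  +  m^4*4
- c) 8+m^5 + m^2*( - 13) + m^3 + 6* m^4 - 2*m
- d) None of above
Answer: a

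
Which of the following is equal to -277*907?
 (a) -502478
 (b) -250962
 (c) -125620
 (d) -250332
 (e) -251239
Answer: e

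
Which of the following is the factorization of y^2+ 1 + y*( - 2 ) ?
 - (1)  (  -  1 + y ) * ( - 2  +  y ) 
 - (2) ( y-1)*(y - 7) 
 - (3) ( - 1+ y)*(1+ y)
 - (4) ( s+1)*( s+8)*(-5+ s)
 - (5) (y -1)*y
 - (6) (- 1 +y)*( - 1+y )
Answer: 6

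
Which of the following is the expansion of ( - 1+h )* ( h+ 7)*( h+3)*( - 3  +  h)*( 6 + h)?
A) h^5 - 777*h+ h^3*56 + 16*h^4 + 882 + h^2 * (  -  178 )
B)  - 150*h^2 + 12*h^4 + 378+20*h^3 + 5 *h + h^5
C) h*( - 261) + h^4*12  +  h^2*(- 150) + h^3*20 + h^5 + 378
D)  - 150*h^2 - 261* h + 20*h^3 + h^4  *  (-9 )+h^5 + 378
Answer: C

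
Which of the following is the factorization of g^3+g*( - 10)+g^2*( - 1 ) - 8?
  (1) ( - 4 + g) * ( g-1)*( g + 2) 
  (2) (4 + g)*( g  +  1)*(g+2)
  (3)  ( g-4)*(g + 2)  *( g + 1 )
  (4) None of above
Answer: 3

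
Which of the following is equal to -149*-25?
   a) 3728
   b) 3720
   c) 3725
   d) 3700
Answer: c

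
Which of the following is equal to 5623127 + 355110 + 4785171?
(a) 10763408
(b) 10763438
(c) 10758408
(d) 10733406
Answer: a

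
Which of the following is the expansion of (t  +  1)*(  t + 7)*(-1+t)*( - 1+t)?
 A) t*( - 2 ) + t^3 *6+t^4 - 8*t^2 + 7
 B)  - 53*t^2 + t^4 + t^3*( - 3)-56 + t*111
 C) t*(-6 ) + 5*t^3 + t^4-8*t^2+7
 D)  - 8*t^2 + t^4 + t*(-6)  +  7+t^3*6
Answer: D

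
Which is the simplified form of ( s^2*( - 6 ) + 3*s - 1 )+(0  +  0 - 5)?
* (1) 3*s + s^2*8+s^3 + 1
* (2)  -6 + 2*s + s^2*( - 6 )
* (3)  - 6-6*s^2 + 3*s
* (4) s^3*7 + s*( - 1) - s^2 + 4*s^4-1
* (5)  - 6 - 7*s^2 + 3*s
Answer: 3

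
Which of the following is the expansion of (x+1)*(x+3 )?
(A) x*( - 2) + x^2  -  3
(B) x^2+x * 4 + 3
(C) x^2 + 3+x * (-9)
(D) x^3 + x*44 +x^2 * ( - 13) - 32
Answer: B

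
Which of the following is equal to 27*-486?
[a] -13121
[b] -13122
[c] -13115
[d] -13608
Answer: b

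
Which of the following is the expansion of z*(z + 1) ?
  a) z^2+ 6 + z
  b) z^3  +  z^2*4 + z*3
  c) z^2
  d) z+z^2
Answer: d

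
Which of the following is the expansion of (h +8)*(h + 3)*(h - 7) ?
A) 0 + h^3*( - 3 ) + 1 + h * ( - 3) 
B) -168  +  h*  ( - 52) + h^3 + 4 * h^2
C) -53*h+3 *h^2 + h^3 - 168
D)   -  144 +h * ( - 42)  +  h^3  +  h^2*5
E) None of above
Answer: E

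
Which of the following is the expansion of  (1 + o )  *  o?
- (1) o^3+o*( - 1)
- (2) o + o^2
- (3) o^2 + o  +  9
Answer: 2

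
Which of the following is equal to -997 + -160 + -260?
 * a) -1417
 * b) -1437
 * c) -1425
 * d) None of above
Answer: a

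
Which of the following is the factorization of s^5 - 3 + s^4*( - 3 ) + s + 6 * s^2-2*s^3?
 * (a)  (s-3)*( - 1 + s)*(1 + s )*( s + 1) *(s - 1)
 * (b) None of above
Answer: a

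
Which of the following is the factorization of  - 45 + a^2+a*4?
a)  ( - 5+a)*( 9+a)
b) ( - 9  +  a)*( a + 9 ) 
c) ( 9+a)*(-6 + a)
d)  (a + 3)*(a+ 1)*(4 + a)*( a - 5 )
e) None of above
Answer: a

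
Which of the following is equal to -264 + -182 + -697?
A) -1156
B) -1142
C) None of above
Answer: C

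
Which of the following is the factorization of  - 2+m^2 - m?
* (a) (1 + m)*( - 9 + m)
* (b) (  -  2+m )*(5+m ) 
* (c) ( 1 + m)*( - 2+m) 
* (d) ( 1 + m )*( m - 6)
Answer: c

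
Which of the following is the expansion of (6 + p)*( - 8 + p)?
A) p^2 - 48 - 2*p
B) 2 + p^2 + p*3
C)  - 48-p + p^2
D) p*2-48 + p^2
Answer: A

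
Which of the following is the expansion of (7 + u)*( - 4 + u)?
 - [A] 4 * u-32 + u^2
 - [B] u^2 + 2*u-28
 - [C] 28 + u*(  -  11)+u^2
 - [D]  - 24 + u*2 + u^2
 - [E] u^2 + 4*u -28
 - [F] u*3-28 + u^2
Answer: F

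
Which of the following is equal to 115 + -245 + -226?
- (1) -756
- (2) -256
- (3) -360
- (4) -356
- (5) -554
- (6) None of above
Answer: 4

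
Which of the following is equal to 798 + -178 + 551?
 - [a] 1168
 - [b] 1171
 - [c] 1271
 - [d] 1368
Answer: b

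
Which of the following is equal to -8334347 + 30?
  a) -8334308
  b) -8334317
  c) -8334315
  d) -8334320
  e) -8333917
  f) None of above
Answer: b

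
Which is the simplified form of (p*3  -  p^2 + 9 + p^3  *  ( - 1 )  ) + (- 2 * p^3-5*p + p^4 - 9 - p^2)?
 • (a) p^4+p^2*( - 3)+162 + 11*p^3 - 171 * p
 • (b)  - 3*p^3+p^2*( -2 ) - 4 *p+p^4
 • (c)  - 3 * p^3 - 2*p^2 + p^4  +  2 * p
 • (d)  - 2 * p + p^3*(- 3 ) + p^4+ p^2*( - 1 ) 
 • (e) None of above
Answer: e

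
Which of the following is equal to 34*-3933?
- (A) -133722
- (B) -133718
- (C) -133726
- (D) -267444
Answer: A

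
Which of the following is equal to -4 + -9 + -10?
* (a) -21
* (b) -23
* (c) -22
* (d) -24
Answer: b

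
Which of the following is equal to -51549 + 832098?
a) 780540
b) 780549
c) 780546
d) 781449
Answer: b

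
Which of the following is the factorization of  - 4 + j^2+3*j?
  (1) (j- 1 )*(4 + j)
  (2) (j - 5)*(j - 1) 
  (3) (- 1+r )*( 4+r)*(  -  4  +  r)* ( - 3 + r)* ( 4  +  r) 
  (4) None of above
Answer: 1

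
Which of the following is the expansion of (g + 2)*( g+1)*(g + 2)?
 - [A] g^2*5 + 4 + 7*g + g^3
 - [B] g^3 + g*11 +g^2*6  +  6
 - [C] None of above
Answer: C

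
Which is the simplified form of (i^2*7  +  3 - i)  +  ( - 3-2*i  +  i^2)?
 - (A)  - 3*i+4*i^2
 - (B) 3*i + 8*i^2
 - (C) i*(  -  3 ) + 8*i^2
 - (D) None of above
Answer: C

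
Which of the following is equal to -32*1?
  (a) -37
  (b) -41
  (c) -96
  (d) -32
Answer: d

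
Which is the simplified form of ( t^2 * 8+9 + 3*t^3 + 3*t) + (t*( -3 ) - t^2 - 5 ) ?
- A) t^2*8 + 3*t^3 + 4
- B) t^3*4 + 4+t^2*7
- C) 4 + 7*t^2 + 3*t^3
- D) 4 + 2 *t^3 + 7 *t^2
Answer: C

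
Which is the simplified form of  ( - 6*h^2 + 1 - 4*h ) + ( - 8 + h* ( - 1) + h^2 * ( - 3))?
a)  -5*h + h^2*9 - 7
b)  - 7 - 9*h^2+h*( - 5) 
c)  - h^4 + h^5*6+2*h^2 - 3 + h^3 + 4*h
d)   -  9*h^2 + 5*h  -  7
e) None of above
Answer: b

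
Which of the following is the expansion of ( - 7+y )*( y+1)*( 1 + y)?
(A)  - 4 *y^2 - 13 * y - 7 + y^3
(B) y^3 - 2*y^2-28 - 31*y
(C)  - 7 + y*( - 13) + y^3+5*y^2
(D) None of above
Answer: D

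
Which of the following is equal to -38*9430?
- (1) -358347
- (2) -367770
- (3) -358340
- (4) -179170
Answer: 3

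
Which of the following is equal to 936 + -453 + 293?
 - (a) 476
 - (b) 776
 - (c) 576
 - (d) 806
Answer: b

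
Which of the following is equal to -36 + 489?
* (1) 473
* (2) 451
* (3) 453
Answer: 3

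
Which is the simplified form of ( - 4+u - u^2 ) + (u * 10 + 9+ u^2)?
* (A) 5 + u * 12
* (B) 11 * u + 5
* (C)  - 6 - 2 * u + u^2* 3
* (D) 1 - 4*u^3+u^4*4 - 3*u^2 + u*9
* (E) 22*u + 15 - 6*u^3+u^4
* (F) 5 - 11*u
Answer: B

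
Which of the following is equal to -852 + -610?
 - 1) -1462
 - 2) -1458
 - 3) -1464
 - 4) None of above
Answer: 1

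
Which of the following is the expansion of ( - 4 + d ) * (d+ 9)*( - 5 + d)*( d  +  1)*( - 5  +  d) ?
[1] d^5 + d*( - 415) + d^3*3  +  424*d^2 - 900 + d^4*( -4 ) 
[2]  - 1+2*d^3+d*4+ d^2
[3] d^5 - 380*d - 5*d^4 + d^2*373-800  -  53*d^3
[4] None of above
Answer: 4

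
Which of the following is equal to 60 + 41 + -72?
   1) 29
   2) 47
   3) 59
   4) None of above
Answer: 1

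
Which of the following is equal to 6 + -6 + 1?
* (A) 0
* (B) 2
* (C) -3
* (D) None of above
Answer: D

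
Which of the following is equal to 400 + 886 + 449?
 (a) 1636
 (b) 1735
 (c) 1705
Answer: b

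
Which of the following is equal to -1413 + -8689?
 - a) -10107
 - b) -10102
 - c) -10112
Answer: b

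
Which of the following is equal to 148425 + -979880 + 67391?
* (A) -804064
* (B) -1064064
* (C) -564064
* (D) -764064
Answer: D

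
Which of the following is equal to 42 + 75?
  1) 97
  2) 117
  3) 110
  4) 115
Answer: 2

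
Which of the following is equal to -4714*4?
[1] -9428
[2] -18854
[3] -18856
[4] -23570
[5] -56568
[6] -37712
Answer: 3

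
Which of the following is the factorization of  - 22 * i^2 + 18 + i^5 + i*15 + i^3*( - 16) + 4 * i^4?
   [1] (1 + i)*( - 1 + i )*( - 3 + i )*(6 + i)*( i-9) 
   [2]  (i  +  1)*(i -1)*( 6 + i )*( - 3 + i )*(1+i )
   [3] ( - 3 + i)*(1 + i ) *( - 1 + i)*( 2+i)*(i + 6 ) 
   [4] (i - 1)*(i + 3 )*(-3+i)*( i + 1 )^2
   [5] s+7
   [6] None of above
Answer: 2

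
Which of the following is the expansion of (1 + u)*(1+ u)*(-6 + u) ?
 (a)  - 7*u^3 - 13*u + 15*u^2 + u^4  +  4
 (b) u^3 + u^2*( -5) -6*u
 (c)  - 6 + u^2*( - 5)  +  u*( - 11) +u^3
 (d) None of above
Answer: d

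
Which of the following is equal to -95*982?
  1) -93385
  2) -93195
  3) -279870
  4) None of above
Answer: 4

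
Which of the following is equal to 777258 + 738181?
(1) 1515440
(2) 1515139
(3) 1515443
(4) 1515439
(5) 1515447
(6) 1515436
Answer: 4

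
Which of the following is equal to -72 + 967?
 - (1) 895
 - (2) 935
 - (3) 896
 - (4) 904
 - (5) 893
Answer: 1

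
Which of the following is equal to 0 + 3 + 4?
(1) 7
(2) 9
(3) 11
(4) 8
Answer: 1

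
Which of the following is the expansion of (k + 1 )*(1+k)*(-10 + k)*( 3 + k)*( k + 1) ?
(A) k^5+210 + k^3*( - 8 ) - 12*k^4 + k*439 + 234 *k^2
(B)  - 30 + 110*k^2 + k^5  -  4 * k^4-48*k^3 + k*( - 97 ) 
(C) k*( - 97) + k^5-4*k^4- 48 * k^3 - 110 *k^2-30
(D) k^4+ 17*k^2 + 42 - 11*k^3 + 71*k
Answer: C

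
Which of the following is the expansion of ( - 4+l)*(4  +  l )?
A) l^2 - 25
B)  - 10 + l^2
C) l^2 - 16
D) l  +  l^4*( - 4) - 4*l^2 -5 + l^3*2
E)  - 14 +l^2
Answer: C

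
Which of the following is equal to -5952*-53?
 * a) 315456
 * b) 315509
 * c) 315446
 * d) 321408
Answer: a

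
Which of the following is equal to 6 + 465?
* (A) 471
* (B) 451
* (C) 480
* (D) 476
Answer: A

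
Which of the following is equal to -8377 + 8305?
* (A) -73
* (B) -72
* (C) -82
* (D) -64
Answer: B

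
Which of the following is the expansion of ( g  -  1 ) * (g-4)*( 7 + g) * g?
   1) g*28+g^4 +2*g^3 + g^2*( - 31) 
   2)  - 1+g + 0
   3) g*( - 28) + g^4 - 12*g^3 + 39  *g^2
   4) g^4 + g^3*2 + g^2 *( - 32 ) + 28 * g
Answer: 1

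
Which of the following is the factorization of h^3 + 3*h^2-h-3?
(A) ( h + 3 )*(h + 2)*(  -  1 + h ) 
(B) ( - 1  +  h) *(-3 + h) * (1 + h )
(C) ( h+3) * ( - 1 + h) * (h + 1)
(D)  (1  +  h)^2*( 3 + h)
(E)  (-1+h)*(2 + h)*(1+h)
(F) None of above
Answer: C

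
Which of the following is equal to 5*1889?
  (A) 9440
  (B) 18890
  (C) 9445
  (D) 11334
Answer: C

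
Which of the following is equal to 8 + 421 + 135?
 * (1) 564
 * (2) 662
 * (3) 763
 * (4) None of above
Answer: 1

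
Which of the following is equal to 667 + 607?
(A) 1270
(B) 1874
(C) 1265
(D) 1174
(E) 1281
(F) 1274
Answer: F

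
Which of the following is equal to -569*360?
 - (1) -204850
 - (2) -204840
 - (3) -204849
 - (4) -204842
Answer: 2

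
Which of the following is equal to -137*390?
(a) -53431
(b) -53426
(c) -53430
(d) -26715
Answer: c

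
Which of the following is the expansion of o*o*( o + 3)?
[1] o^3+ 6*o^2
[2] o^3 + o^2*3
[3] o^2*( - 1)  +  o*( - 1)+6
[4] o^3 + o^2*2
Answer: 2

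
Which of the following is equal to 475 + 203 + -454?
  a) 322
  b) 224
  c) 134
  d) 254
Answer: b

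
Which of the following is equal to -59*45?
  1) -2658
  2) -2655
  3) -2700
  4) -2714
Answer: 2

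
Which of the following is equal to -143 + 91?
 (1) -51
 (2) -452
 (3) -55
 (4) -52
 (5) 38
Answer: 4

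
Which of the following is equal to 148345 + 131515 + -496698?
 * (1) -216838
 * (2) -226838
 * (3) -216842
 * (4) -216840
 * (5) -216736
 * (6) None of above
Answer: 1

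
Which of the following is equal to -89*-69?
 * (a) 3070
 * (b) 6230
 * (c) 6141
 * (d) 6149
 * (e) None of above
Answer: c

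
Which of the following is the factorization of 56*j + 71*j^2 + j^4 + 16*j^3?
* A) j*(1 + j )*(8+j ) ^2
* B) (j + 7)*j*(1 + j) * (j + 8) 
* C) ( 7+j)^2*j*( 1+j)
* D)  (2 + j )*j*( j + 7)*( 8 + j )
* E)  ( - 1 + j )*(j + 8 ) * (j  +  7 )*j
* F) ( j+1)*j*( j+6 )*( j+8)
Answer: B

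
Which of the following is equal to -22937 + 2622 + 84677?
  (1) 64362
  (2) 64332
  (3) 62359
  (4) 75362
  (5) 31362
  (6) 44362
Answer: 1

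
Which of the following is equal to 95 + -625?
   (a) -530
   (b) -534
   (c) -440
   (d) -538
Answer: a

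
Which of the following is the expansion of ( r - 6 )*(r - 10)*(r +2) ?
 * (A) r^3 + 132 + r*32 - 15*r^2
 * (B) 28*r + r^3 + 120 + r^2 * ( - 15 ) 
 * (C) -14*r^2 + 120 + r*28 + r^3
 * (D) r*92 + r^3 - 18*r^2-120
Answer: C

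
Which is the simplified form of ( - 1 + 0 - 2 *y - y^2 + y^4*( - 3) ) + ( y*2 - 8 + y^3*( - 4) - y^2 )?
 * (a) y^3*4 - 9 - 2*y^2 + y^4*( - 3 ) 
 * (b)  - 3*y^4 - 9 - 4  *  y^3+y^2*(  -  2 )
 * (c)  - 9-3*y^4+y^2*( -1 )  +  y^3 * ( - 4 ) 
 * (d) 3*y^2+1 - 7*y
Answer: b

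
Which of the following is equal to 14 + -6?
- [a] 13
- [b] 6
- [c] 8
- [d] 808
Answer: c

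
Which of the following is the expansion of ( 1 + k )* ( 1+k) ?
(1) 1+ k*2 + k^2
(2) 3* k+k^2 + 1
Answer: 1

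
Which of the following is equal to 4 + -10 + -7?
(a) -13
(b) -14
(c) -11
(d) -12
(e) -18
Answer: a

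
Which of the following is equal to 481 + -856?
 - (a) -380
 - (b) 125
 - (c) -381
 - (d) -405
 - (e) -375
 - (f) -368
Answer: e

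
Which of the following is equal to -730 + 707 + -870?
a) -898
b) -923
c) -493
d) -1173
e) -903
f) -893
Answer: f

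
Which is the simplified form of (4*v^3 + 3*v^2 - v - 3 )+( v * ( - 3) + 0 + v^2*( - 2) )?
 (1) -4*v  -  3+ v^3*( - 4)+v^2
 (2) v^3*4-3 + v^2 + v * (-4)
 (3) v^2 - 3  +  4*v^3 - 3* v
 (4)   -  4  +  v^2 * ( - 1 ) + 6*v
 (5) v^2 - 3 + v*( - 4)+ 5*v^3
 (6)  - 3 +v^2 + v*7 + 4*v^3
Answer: 2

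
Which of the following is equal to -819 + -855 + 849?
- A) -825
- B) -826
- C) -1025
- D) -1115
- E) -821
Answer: A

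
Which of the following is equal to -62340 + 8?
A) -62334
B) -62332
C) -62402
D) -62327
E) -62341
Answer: B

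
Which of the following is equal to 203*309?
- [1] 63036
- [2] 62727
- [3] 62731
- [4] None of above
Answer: 2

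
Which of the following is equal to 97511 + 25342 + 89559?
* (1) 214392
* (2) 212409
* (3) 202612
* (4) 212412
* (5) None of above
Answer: 4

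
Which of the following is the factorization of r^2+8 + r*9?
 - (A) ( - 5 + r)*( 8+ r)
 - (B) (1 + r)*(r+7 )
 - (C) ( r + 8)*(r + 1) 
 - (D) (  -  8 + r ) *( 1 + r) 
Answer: C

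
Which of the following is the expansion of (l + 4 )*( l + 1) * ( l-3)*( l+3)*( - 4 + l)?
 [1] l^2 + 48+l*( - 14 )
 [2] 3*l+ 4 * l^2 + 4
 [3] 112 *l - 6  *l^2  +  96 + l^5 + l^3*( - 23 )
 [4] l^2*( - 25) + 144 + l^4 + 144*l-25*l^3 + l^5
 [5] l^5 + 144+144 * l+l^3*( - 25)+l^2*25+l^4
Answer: 4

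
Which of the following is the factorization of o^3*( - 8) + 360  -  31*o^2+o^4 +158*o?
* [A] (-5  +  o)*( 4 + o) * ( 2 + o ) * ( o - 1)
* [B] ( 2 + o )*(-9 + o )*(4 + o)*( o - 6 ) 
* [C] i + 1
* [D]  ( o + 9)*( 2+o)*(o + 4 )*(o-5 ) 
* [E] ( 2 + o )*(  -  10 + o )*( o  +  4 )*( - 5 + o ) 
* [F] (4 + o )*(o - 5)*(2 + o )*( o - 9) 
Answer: F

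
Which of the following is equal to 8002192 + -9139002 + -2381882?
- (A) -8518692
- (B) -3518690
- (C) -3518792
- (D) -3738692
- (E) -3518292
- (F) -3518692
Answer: F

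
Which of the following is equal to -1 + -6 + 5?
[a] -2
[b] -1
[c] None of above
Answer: a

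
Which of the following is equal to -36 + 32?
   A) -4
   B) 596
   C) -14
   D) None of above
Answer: A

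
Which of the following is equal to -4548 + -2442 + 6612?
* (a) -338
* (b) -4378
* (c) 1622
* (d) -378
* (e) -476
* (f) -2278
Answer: d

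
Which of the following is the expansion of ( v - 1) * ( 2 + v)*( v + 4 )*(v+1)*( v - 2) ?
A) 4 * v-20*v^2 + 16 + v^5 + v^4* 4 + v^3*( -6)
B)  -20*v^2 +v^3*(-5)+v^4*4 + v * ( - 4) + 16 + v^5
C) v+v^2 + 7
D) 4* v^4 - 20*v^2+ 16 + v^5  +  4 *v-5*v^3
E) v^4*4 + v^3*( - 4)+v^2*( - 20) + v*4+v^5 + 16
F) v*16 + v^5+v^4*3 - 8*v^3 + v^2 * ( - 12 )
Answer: D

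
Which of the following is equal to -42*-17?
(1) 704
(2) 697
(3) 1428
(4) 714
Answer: 4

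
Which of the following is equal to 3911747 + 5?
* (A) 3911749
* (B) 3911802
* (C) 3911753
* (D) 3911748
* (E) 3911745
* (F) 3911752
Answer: F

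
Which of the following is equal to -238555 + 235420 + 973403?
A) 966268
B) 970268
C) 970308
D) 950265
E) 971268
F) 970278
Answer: B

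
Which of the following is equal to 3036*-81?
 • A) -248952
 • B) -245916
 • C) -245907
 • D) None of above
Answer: B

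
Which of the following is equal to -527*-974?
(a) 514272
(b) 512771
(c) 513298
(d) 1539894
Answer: c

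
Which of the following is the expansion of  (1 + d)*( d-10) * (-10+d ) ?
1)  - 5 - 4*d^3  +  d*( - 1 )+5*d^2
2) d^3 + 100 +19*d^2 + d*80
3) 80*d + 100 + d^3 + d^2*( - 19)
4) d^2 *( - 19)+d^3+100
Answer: 3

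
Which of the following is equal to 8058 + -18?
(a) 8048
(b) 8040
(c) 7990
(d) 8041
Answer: b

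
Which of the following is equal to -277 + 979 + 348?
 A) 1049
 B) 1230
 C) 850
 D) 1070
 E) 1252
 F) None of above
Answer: F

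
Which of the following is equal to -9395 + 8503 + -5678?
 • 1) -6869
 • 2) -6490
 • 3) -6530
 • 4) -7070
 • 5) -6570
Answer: 5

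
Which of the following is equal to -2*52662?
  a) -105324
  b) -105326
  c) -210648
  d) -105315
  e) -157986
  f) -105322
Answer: a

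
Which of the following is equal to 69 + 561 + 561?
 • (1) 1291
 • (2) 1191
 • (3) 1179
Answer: 2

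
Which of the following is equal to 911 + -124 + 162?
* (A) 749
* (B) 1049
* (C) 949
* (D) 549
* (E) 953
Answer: C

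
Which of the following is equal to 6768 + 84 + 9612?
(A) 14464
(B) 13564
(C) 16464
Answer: C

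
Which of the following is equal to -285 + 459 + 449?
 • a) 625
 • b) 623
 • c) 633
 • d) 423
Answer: b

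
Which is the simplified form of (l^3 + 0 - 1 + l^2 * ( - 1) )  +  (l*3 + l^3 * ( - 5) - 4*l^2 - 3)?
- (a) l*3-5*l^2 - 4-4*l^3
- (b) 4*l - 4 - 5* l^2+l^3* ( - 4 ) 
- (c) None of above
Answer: a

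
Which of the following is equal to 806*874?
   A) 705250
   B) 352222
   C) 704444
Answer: C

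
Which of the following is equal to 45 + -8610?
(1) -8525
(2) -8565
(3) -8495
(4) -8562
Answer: 2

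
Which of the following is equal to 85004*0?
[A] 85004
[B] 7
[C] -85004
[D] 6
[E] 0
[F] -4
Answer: E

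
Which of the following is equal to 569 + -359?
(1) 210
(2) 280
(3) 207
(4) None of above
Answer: 1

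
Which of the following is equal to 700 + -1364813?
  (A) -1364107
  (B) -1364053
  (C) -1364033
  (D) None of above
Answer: D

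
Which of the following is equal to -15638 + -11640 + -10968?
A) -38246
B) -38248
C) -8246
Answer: A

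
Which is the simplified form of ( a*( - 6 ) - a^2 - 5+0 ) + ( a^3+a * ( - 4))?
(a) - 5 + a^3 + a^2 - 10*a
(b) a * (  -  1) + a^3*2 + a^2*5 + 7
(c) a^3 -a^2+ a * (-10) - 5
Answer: c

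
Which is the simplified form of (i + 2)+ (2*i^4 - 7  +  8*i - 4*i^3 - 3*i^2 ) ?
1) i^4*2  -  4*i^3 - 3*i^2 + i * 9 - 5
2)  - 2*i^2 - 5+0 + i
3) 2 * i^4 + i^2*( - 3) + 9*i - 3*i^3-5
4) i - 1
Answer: 1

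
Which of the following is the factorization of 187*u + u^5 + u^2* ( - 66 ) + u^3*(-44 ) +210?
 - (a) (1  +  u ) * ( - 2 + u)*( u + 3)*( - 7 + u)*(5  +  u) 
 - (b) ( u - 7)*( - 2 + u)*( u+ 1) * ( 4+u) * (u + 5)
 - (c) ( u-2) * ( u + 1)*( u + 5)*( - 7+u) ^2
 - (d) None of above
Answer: a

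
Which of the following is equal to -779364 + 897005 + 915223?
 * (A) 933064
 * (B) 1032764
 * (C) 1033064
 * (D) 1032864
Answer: D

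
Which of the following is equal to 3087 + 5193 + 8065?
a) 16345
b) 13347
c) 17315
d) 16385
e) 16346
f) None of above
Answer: a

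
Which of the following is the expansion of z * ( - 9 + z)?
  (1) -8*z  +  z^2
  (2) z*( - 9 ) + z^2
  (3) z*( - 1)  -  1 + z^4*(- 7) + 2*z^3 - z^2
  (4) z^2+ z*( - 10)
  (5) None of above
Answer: 2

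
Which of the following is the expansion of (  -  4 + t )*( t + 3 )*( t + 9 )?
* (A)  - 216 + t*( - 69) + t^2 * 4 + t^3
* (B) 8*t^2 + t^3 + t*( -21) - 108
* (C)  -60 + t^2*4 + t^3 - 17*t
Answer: B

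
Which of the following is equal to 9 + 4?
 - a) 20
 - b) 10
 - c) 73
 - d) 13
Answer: d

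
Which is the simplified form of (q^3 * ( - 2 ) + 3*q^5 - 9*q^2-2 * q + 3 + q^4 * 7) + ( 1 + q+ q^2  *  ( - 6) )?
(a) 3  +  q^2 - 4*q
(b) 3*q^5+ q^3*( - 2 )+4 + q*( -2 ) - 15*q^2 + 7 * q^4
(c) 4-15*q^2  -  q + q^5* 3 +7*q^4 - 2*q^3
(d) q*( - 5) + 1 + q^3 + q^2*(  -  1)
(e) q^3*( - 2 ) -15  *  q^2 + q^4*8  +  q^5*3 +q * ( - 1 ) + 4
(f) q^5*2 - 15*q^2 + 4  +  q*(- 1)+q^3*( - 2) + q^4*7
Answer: c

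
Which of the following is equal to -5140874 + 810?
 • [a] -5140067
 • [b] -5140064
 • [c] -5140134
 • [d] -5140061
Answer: b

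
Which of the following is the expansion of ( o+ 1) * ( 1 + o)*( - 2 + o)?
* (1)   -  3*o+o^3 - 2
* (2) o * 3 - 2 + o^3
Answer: 1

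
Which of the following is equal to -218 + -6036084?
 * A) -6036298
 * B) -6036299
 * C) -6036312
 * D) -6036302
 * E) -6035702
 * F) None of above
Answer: D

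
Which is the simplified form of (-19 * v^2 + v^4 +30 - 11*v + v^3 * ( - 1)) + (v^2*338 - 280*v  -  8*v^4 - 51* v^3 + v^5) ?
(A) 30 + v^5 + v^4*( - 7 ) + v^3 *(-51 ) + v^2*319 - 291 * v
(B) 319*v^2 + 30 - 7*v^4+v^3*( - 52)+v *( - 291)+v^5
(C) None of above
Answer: B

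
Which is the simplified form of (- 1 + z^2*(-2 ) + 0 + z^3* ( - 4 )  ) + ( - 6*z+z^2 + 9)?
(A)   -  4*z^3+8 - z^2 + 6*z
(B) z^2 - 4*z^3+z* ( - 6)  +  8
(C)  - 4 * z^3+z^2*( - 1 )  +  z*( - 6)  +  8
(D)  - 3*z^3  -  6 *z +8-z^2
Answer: C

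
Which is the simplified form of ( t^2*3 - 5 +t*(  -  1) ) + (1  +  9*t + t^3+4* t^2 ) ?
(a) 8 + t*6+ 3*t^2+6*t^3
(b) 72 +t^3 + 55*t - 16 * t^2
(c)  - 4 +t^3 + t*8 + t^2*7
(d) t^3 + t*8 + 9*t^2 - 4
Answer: c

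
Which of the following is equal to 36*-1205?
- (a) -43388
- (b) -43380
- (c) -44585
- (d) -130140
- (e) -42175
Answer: b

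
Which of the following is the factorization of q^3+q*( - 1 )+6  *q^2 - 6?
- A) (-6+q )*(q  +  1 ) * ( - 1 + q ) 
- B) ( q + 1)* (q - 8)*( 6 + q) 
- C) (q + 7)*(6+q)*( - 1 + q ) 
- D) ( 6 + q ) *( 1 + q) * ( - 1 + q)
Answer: D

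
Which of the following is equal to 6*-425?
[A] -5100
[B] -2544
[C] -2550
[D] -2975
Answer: C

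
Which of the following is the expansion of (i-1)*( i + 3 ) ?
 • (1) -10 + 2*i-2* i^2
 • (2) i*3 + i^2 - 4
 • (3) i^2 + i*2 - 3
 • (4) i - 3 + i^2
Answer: 3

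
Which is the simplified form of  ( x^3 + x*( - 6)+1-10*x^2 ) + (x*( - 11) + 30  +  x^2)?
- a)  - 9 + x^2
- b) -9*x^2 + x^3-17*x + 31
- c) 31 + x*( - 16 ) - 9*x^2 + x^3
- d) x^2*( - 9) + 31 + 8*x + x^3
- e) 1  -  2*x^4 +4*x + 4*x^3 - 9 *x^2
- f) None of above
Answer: b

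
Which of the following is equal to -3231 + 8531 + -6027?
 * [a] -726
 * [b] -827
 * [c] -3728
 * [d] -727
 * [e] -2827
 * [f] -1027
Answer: d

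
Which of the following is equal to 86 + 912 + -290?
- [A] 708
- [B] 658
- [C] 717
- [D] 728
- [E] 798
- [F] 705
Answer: A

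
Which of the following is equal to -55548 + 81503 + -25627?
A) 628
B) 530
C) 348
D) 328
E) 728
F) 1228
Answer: D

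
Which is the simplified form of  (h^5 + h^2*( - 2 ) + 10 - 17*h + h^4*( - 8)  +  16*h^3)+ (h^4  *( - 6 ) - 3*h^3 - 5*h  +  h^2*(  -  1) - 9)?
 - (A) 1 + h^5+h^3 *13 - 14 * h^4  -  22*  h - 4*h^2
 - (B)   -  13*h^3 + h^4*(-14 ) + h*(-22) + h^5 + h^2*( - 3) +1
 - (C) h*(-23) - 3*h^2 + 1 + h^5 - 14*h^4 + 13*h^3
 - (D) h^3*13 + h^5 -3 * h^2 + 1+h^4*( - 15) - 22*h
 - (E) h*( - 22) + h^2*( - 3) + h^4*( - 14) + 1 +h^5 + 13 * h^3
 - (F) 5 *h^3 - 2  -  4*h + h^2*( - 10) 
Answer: E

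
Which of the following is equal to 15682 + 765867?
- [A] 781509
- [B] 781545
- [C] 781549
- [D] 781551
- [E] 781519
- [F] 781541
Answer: C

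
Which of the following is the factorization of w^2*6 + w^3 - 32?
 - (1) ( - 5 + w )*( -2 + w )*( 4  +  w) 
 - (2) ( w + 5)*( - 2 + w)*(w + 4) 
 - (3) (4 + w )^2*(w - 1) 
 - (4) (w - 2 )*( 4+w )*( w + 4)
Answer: 4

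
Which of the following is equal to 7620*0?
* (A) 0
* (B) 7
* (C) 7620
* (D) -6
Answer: A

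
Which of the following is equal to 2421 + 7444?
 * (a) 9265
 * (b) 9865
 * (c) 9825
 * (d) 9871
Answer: b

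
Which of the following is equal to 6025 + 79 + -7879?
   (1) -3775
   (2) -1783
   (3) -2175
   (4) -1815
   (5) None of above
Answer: 5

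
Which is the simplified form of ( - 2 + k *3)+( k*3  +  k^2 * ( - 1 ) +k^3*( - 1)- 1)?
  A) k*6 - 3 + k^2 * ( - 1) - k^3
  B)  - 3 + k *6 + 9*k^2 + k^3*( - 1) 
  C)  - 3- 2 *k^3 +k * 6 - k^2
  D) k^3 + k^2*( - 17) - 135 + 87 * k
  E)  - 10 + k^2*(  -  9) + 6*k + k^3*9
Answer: A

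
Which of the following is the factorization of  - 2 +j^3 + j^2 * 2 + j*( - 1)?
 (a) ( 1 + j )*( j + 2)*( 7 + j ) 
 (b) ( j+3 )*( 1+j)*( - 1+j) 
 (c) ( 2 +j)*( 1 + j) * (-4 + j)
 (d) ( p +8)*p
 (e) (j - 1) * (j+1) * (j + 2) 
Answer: e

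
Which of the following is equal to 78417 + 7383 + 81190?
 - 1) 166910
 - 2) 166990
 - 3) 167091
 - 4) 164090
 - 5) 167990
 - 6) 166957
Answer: 2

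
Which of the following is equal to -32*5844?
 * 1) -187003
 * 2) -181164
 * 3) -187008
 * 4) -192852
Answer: 3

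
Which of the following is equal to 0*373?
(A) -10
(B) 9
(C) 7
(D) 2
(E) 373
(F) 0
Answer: F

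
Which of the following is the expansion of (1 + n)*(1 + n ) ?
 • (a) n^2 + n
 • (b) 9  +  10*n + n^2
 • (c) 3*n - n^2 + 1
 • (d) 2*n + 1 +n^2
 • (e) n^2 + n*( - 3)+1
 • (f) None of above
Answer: d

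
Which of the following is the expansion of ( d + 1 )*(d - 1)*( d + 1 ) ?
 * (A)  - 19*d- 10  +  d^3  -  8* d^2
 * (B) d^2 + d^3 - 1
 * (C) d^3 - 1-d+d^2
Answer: C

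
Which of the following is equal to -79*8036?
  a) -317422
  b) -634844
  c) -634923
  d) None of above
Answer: b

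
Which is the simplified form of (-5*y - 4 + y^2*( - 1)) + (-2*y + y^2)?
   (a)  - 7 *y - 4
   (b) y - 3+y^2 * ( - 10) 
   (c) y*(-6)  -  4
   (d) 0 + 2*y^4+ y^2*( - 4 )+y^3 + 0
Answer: a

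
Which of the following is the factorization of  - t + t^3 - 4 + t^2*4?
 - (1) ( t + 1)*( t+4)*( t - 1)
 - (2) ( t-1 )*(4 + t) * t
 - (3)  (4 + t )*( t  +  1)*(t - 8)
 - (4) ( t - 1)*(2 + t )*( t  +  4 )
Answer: 1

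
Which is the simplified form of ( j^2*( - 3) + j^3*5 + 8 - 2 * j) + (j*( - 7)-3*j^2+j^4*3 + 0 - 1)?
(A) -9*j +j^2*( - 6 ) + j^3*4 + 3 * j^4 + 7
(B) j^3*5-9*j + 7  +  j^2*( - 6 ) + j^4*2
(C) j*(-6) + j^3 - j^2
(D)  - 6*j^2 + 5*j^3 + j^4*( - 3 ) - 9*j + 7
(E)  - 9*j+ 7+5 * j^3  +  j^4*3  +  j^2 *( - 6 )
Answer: E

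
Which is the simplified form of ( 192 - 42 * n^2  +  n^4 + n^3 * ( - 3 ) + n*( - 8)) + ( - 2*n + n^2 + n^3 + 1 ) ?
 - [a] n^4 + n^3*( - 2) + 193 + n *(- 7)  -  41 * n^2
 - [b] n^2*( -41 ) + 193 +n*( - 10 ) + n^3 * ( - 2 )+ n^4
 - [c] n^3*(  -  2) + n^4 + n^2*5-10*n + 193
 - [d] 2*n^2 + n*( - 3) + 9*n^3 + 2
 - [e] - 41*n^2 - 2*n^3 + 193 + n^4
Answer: b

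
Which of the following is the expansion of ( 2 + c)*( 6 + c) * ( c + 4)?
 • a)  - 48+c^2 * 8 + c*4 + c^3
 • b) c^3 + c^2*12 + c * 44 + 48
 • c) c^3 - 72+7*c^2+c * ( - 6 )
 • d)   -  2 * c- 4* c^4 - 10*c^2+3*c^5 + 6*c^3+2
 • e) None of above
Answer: b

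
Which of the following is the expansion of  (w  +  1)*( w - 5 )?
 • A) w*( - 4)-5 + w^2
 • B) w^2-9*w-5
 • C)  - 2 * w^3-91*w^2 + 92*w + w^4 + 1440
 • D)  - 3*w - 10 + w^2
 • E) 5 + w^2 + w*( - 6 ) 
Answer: A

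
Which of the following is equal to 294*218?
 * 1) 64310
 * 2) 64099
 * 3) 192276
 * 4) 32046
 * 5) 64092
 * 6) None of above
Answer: 5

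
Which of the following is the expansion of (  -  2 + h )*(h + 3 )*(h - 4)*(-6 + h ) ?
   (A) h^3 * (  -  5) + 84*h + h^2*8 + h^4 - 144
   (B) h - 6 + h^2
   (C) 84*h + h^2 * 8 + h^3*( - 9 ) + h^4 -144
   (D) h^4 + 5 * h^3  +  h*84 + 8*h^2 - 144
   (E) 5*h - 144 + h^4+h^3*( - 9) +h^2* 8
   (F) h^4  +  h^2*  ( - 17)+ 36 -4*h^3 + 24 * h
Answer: C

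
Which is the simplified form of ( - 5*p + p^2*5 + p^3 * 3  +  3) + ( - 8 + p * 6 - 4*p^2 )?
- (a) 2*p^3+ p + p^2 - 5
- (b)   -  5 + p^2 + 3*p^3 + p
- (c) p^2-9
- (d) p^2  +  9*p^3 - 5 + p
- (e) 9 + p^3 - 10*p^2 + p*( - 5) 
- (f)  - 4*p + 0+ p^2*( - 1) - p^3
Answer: b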